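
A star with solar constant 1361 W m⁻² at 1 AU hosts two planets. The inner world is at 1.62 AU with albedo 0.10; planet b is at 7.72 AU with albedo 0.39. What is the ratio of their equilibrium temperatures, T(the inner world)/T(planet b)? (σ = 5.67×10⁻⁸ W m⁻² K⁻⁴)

T_eq = [S₀(1−A)/(4σd²)]^(1/4), so T ∝ (1−A)^(1/4) / √d.
T₁ = [1361×0.90/(4×5.67×10⁻⁸×1.62²)]^(1/4) = 212.99 K.
T₂ = [1361×0.61/(4×5.67×10⁻⁸×7.72²)]^(1/4) = 88.53 K.

T₁/T₂ ≈ 2.406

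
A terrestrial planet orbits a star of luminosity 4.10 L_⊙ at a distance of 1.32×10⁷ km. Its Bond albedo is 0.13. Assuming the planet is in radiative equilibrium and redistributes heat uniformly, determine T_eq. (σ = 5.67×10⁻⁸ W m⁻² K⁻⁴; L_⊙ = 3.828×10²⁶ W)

d = 1.32×10⁷ km = 1.32×10¹⁰ m.
L = 4.10 × 3.828×10²⁶ = 1.57×10²⁷ W.
Flux: S = L/(4πd²) = 1.57×10²⁷/(4π×(1.32×10¹⁰)²) = 7.17×10⁵ W m⁻².
Energy balance: absorbed = emitted ⇒ πR²·S(1−A) = 4πR²·σT_eq⁴, so T_eq⁴ = S(1−A)/(4σ).
T_eq = [7.17×10⁵ × 0.87 / (4 × 5.67×10⁻⁸)]^(1/4) = (2.75×10¹²)^(1/4) = 1290 K.

T_eq ≈ 1290 K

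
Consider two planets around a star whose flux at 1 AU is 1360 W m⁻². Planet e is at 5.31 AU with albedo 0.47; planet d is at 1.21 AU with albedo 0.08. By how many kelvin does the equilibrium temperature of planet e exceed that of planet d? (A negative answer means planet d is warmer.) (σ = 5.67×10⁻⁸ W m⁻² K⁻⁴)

ΔT ≈ -144.7 K

T_eq = [S₀(1−A)/(4σd²)]^(1/4), so T ∝ (1−A)^(1/4) / √d.
T₁ = [1360×0.53/(4×5.67×10⁻⁸×5.31²)]^(1/4) = 103.04 K.
T₂ = [1360×0.92/(4×5.67×10⁻⁸×1.21²)]^(1/4) = 247.76 K.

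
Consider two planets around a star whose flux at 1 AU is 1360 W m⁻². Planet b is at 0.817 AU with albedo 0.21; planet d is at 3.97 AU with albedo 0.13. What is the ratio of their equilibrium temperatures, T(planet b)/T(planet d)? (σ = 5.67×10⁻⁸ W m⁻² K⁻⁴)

T_eq = [S₀(1−A)/(4σd²)]^(1/4), so T ∝ (1−A)^(1/4) / √d.
T₁ = [1360×0.79/(4×5.67×10⁻⁸×0.817²)]^(1/4) = 290.25 K.
T₂ = [1360×0.87/(4×5.67×10⁻⁸×3.97²)]^(1/4) = 134.88 K.

T₁/T₂ ≈ 2.152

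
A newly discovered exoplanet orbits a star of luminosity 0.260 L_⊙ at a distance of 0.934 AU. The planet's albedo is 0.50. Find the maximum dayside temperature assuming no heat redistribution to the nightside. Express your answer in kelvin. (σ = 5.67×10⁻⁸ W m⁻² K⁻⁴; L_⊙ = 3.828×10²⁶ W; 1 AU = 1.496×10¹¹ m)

T_ss ≈ 245 K

d = 0.934 AU = 1.40×10¹¹ m.
L = 0.260 × 3.828×10²⁶ = 9.95×10²⁵ W.
Flux: S = L/(4πd²) = 9.95×10²⁵/(4π×(1.40×10¹¹)²) = 406 W m⁻².
With no redistribution each surface element balances locally: S(1−A) = σT⁴.
T = [406 × 0.50 / 5.67×10⁻⁸]^(1/4) = (3.58×10⁹)^(1/4) = 245 K.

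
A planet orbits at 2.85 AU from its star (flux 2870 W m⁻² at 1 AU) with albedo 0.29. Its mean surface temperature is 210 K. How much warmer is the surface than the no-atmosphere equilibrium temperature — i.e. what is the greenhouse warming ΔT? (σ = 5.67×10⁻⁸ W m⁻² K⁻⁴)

ΔT ≈ 27.6 K

S = 2870/2.85² = 353.3 W m⁻².
T_eq = [S(1−A)/(4σ)]^(1/4) = [353.3×0.71/(4×5.67×10⁻⁸)]^(1/4) = 182.4 K.
ΔT = T_surf − T_eq = 210 − 182.4.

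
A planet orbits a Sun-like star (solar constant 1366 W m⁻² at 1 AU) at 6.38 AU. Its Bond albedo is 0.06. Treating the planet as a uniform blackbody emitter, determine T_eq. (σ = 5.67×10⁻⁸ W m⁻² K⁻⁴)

T_eq ≈ 109 K

Flux at 6.38 AU: S = 1366/6.38² = 33.6 W m⁻².
Energy balance: absorbed = emitted ⇒ πR²·S(1−A) = 4πR²·σT_eq⁴, so T_eq⁴ = S(1−A)/(4σ).
T_eq = [33.6 × 0.94 / (4 × 5.67×10⁻⁸)]^(1/4) = (1.39×10⁸)^(1/4) = 109 K.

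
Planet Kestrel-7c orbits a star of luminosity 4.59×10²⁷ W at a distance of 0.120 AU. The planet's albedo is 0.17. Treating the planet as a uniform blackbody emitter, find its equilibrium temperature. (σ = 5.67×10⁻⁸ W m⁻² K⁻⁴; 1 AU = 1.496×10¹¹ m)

d = 0.120 AU = 1.80×10¹⁰ m.
Flux: S = L/(4πd²) = 4.59×10²⁷/(4π×(1.80×10¹⁰)²) = 1.13×10⁶ W m⁻².
Energy balance: absorbed = emitted ⇒ πR²·S(1−A) = 4πR²·σT_eq⁴, so T_eq⁴ = S(1−A)/(4σ).
T_eq = [1.13×10⁶ × 0.83 / (4 × 5.67×10⁻⁸)]^(1/4) = (4.15×10¹²)^(1/4) = 1430 K.

T_eq ≈ 1430 K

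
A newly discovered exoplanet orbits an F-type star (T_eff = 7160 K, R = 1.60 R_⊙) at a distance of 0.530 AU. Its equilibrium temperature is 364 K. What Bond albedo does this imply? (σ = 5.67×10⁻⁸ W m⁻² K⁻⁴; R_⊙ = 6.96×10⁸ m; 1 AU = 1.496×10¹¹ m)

R_⋆ = 1.60 × 6.96×10⁸ = 1.11×10⁹ m.
d = 0.530 AU = 7.93×10¹⁰ m.
L = 4πR_⋆²σT_⋆⁴ = 4π(1.11×10⁹)² × 5.67×10⁻⁸ × (7160)⁴ = 2.32×10²⁷ W.
S = L/(4πd²) = 2.94×10⁴ W m⁻².
From T_eq⁴ = S(1−A)/(4σ): 1−A = 4σT_eq⁴/S.
1−A = 4 × 5.67×10⁻⁸ × (364)⁴ / 2.94×10⁴ = 0.135.

A ≈ 0.86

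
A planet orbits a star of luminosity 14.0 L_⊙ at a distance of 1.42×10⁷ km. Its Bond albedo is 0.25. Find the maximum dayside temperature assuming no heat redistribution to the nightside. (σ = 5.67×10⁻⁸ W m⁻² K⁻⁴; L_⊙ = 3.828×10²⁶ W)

T_ss ≈ 2300 K

d = 1.42×10⁷ km = 1.42×10¹⁰ m.
L = 14.0 × 3.828×10²⁶ = 5.36×10²⁷ W.
Flux: S = L/(4πd²) = 5.36×10²⁷/(4π×(1.42×10¹⁰)²) = 2.12×10⁶ W m⁻².
With no redistribution each surface element balances locally: S(1−A) = σT⁴.
T = [2.12×10⁶ × 0.75 / 5.67×10⁻⁸]^(1/4) = (2.80×10¹³)^(1/4) = 2300 K.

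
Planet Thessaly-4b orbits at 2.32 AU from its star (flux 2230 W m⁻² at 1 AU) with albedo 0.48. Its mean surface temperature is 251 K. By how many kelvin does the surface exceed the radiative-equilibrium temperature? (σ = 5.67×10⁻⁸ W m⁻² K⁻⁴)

S = 2230/2.32² = 414.3 W m⁻².
T_eq = [S(1−A)/(4σ)]^(1/4) = [414.3×0.52/(4×5.67×10⁻⁸)]^(1/4) = 175.6 K.
ΔT = T_surf − T_eq = 251 − 175.6.

ΔT ≈ 75.4 K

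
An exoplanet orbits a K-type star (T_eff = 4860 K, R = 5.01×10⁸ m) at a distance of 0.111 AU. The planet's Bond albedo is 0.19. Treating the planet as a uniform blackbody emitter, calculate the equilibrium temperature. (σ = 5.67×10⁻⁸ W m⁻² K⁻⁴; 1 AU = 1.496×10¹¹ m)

d = 0.111 AU = 1.66×10¹⁰ m.
L = 4πR_⋆²σT_⋆⁴ = 4π(5.01×10⁸)² × 5.67×10⁻⁸ × (4860)⁴ = 9.98×10²⁵ W.
S = L/(4πd²) = 2.88×10⁴ W m⁻².
Energy balance: absorbed = emitted ⇒ πR²·S(1−A) = 4πR²·σT_eq⁴, so T_eq⁴ = S(1−A)/(4σ).
T_eq = [2.88×10⁴ × 0.81 / (4 × 5.67×10⁻⁸)]^(1/4) = (1.03×10¹¹)^(1/4) = 566 K.

T_eq ≈ 566 K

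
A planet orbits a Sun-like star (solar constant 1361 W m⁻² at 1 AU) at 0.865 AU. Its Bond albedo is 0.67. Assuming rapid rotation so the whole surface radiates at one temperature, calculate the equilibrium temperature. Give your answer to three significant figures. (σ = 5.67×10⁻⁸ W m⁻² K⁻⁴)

T_eq ≈ 227 K

Flux at 0.865 AU: S = 1361/0.865² = 1820 W m⁻².
Energy balance: absorbed = emitted ⇒ πR²·S(1−A) = 4πR²·σT_eq⁴, so T_eq⁴ = S(1−A)/(4σ).
T_eq = [1820 × 0.33 / (4 × 5.67×10⁻⁸)]^(1/4) = (2.65×10⁹)^(1/4) = 227 K.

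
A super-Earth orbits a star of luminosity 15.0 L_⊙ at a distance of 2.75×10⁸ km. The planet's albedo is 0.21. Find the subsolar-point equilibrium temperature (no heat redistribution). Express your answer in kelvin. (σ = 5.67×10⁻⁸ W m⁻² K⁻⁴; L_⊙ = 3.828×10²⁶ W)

T_ss ≈ 539 K

d = 2.75×10⁸ km = 2.75×10¹¹ m.
L = 15.0 × 3.828×10²⁶ = 5.74×10²⁷ W.
Flux: S = L/(4πd²) = 5.74×10²⁷/(4π×(2.75×10¹¹)²) = 6040 W m⁻².
At the subsolar point the surface absorbs S(1−A) and emits σT⁴ per unit area — no factor of 4, since only the local patch is in balance.
T = [6040 × 0.79 / 5.67×10⁻⁸]^(1/4) = (8.42×10¹⁰)^(1/4) = 539 K.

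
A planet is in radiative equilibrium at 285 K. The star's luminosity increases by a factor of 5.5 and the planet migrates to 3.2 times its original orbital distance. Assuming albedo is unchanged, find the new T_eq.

T_eq ≈ 244 K

T_eq ∝ L^(1/4) · d^(−1/2).
T′ = 285 × 5.5^(1/4) / 3.2^(1/2) = 244 K.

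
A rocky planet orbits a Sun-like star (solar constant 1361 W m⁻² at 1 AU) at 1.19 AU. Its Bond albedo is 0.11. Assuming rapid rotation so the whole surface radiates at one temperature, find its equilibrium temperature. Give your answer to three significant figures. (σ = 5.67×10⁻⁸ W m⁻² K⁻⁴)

Flux at 1.19 AU: S = 1361/1.19² = 961 W m⁻².
Energy balance: absorbed = emitted ⇒ πR²·S(1−A) = 4πR²·σT_eq⁴, so T_eq⁴ = S(1−A)/(4σ).
T_eq = [961 × 0.89 / (4 × 5.67×10⁻⁸)]^(1/4) = (3.77×10⁹)^(1/4) = 248 K.

T_eq ≈ 248 K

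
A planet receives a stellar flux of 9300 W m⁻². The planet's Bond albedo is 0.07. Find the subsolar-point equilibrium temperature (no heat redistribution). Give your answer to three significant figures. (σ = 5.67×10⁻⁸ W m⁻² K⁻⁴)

T_ss ≈ 625 K

At the subsolar point the surface absorbs S(1−A) and emits σT⁴ per unit area — no factor of 4, since only the local patch is in balance.
T = [9300 × 0.93 / 5.67×10⁻⁸]^(1/4) = (1.53×10¹¹)^(1/4) = 625 K.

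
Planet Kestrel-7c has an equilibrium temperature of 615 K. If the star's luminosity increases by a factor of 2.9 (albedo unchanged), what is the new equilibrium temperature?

T_eq ∝ L^(1/4) · d^(−1/2).
T′ = 615 × 2.9^(1/4) = 803 K.

T_eq ≈ 803 K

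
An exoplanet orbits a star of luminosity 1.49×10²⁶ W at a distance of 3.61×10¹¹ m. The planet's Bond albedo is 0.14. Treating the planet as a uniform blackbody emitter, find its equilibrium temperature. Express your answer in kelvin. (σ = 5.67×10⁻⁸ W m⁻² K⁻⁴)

T_eq ≈ 136 K

Flux: S = L/(4πd²) = 1.49×10²⁶/(4π×(3.61×10¹¹)²) = 91.0 W m⁻².
Energy balance: absorbed = emitted ⇒ πR²·S(1−A) = 4πR²·σT_eq⁴, so T_eq⁴ = S(1−A)/(4σ).
T_eq = [91.0 × 0.86 / (4 × 5.67×10⁻⁸)]^(1/4) = (3.45×10⁸)^(1/4) = 136 K.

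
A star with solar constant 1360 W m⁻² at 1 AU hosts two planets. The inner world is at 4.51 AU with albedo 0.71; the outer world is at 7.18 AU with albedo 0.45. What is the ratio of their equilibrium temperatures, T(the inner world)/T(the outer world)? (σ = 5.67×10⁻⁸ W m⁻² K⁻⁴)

T₁/T₂ ≈ 1.075

T_eq = [S₀(1−A)/(4σd²)]^(1/4), so T ∝ (1−A)^(1/4) / √d.
T₁ = [1360×0.29/(4×5.67×10⁻⁸×4.51²)]^(1/4) = 96.16 K.
T₂ = [1360×0.55/(4×5.67×10⁻⁸×7.18²)]^(1/4) = 89.43 K.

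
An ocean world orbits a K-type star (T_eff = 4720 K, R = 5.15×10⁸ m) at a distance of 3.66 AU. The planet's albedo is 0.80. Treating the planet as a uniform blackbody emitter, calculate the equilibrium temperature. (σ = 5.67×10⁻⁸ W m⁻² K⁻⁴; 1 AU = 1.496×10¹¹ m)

d = 3.66 AU = 5.48×10¹¹ m.
L = 4πR_⋆²σT_⋆⁴ = 4π(5.15×10⁸)² × 5.67×10⁻⁸ × (4720)⁴ = 9.38×10²⁵ W.
S = L/(4πd²) = 24.9 W m⁻².
Energy balance: absorbed = emitted ⇒ πR²·S(1−A) = 4πR²·σT_eq⁴, so T_eq⁴ = S(1−A)/(4σ).
T_eq = [24.9 × 0.20 / (4 × 5.67×10⁻⁸)]^(1/4) = (2.20×10⁷)^(1/4) = 68.5 K.

T_eq ≈ 68.5 K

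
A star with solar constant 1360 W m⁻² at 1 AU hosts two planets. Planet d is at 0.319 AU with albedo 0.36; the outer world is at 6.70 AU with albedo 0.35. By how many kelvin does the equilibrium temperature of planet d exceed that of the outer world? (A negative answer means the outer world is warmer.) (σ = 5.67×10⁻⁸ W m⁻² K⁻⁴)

ΔT ≈ 344.1 K

T_eq = [S₀(1−A)/(4σd²)]^(1/4), so T ∝ (1−A)^(1/4) / √d.
T₁ = [1360×0.64/(4×5.67×10⁻⁸×0.319²)]^(1/4) = 440.68 K.
T₂ = [1360×0.65/(4×5.67×10⁻⁸×6.70²)]^(1/4) = 96.53 K.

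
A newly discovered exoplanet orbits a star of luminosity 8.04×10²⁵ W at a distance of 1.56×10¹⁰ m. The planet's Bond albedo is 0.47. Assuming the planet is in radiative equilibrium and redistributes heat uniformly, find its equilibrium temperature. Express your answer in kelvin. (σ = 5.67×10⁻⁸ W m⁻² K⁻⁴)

T_eq ≈ 498 K

Flux: S = L/(4πd²) = 8.04×10²⁵/(4π×(1.56×10¹⁰)²) = 2.63×10⁴ W m⁻².
Energy balance: absorbed = emitted ⇒ πR²·S(1−A) = 4πR²·σT_eq⁴, so T_eq⁴ = S(1−A)/(4σ).
T_eq = [2.63×10⁴ × 0.53 / (4 × 5.67×10⁻⁸)]^(1/4) = (6.14×10¹⁰)^(1/4) = 498 K.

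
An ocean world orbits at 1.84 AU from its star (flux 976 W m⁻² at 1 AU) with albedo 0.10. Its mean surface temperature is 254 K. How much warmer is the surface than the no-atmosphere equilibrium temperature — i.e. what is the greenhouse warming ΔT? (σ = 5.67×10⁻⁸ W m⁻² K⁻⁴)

ΔT ≈ 70.1 K

S = 976/1.84² = 288.3 W m⁻².
T_eq = [S(1−A)/(4σ)]^(1/4) = [288.3×0.90/(4×5.67×10⁻⁸)]^(1/4) = 183.9 K.
ΔT = T_surf − T_eq = 254 − 183.9.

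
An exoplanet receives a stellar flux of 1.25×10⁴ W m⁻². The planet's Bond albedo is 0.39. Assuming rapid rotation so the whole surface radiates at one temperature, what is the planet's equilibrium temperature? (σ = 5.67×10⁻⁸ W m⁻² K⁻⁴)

Energy balance: absorbed = emitted ⇒ πR²·S(1−A) = 4πR²·σT_eq⁴, so T_eq⁴ = S(1−A)/(4σ).
T_eq = [1.25×10⁴ × 0.61 / (4 × 5.67×10⁻⁸)]^(1/4) = (3.36×10¹⁰)^(1/4) = 428 K.

T_eq ≈ 428 K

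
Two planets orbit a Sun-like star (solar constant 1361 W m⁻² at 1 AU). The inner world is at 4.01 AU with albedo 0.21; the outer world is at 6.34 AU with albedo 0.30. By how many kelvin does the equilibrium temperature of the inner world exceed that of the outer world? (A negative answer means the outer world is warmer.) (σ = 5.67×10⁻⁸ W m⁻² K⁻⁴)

T_eq = [S₀(1−A)/(4σd²)]^(1/4), so T ∝ (1−A)^(1/4) / √d.
T₁ = [1361×0.79/(4×5.67×10⁻⁸×4.01²)]^(1/4) = 131.04 K.
T₂ = [1361×0.70/(4×5.67×10⁻⁸×6.34²)]^(1/4) = 101.11 K.

ΔT ≈ 29.9 K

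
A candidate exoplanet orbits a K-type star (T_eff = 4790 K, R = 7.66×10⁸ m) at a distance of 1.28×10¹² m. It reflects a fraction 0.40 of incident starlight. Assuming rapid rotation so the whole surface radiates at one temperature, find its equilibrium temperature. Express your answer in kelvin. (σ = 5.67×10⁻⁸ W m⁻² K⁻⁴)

T_eq ≈ 72.9 K

L = 4πR_⋆²σT_⋆⁴ = 4π(7.66×10⁸)² × 5.67×10⁻⁸ × (4790)⁴ = 2.20×10²⁶ W.
S = L/(4πd²) = 10.7 W m⁻².
Energy balance: absorbed = emitted ⇒ πR²·S(1−A) = 4πR²·σT_eq⁴, so T_eq⁴ = S(1−A)/(4σ).
T_eq = [10.7 × 0.60 / (4 × 5.67×10⁻⁸)]^(1/4) = (2.83×10⁷)^(1/4) = 72.9 K.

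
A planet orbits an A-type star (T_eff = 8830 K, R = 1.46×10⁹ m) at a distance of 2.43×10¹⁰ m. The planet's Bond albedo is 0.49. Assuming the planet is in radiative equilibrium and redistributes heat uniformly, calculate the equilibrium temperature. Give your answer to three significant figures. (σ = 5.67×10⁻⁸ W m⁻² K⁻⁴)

L = 4πR_⋆²σT_⋆⁴ = 4π(1.46×10⁹)² × 5.67×10⁻⁸ × (8830)⁴ = 9.23×10²⁷ W.
S = L/(4πd²) = 1.24×10⁶ W m⁻².
Energy balance: absorbed = emitted ⇒ πR²·S(1−A) = 4πR²·σT_eq⁴, so T_eq⁴ = S(1−A)/(4σ).
T_eq = [1.24×10⁶ × 0.51 / (4 × 5.67×10⁻⁸)]^(1/4) = (2.80×10¹²)^(1/4) = 1290 K.

T_eq ≈ 1290 K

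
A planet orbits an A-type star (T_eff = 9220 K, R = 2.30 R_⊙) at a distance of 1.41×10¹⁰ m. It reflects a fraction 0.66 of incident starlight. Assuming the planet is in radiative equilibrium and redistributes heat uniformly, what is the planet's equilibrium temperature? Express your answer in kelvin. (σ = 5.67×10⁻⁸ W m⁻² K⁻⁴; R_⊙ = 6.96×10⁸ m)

R_⋆ = 2.30 × 6.96×10⁸ = 1.60×10⁹ m.
L = 4πR_⋆²σT_⋆⁴ = 4π(1.60×10⁹)² × 5.67×10⁻⁸ × (9220)⁴ = 1.32×10²⁸ W.
S = L/(4πd²) = 5.28×10⁶ W m⁻².
Energy balance: absorbed = emitted ⇒ πR²·S(1−A) = 4πR²·σT_eq⁴, so T_eq⁴ = S(1−A)/(4σ).
T_eq = [5.28×10⁶ × 0.34 / (4 × 5.67×10⁻⁸)]^(1/4) = (7.92×10¹²)^(1/4) = 1680 K.

T_eq ≈ 1680 K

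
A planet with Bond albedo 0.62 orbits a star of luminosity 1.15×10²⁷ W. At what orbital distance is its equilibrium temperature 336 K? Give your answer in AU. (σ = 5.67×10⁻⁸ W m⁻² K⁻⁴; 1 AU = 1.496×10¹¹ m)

d ≈ 0.733 AU

From T_eq⁴ = L(1−A)/(16πσd²): d = √[L(1−A)/(16πσT_eq⁴)].
d = √[1.15×10²⁷ × 0.38 / (16π × 5.67×10⁻⁸ × (336)⁴)] = 1.10×10¹¹ m = 0.733 AU.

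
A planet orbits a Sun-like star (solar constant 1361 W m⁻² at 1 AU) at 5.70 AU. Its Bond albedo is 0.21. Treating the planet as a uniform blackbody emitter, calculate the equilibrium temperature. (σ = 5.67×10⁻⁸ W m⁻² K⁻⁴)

Flux at 5.70 AU: S = 1361/5.70² = 41.9 W m⁻².
Energy balance: absorbed = emitted ⇒ πR²·S(1−A) = 4πR²·σT_eq⁴, so T_eq⁴ = S(1−A)/(4σ).
T_eq = [41.9 × 0.79 / (4 × 5.67×10⁻⁸)]^(1/4) = (1.46×10⁸)^(1/4) = 110 K.

T_eq ≈ 110 K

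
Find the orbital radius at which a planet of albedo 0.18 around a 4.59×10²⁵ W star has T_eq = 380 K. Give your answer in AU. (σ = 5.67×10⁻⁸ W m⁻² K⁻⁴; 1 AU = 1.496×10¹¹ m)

d ≈ 0.168 AU

From T_eq⁴ = L(1−A)/(16πσd²): d = √[L(1−A)/(16πσT_eq⁴)].
d = √[4.59×10²⁵ × 0.82 / (16π × 5.67×10⁻⁸ × (380)⁴)] = 2.52×10¹⁰ m = 0.168 AU.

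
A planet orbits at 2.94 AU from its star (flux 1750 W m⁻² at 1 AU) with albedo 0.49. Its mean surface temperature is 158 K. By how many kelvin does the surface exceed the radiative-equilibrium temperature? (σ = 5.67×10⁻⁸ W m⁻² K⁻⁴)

S = 1750/2.94² = 202.5 W m⁻².
T_eq = [S(1−A)/(4σ)]^(1/4) = [202.5×0.51/(4×5.67×10⁻⁸)]^(1/4) = 146.1 K.
ΔT = T_surf − T_eq = 158 − 146.1.

ΔT ≈ 11.9 K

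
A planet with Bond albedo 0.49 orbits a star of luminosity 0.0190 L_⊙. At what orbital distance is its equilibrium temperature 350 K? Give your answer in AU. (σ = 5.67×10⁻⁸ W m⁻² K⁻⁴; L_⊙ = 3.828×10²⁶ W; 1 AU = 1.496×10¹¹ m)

L = 0.0190 × 3.828×10²⁶ = 7.27×10²⁴ W.
From T_eq⁴ = L(1−A)/(16πσd²): d = √[L(1−A)/(16πσT_eq⁴)].
d = √[7.27×10²⁴ × 0.51 / (16π × 5.67×10⁻⁸ × (350)⁴)] = 9.31×10⁹ m = 0.0623 AU.

d ≈ 0.0623 AU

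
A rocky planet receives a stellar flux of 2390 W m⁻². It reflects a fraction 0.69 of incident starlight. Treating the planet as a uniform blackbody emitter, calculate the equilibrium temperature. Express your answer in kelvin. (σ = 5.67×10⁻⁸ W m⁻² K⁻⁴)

Energy balance: absorbed = emitted ⇒ πR²·S(1−A) = 4πR²·σT_eq⁴, so T_eq⁴ = S(1−A)/(4σ).
T_eq = [2390 × 0.31 / (4 × 5.67×10⁻⁸)]^(1/4) = (3.27×10⁹)^(1/4) = 239 K.

T_eq ≈ 239 K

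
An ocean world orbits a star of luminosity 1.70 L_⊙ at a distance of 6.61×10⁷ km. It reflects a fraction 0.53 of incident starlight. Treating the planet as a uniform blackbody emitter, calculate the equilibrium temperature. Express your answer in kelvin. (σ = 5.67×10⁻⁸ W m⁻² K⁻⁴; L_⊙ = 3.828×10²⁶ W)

d = 6.61×10⁷ km = 6.61×10¹⁰ m.
L = 1.70 × 3.828×10²⁶ = 6.51×10²⁶ W.
Flux: S = L/(4πd²) = 6.51×10²⁶/(4π×(6.61×10¹⁰)²) = 1.19×10⁴ W m⁻².
Energy balance: absorbed = emitted ⇒ πR²·S(1−A) = 4πR²·σT_eq⁴, so T_eq⁴ = S(1−A)/(4σ).
T_eq = [1.19×10⁴ × 0.47 / (4 × 5.67×10⁻⁸)]^(1/4) = (2.46×10¹⁰)^(1/4) = 396 K.

T_eq ≈ 396 K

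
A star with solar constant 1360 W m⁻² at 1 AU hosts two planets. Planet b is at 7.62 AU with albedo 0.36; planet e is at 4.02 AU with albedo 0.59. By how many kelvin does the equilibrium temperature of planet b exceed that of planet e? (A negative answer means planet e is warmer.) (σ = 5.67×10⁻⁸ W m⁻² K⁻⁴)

T_eq = [S₀(1−A)/(4σd²)]^(1/4), so T ∝ (1−A)^(1/4) / √d.
T₁ = [1360×0.64/(4×5.67×10⁻⁸×7.62²)]^(1/4) = 90.17 K.
T₂ = [1360×0.41/(4×5.67×10⁻⁸×4.02²)]^(1/4) = 111.06 K.

ΔT ≈ -20.9 K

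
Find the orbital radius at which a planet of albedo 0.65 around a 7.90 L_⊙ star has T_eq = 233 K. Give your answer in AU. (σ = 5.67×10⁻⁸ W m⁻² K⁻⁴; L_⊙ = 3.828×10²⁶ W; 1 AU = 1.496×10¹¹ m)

L = 7.90 × 3.828×10²⁶ = 3.02×10²⁷ W.
From T_eq⁴ = L(1−A)/(16πσd²): d = √[L(1−A)/(16πσT_eq⁴)].
d = √[3.02×10²⁷ × 0.35 / (16π × 5.67×10⁻⁸ × (233)⁴)] = 3.55×10¹¹ m = 2.37 AU.

d ≈ 2.37 AU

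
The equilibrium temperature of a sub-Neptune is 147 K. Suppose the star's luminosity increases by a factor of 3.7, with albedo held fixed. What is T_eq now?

T_eq ≈ 204 K

T_eq ∝ L^(1/4) · d^(−1/2).
T′ = 147 × 3.7^(1/4) = 204 K.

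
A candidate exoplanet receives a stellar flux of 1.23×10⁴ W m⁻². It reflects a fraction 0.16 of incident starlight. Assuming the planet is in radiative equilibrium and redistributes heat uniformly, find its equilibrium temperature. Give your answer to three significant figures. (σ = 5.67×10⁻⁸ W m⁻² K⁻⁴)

T_eq ≈ 462 K

Energy balance: absorbed = emitted ⇒ πR²·S(1−A) = 4πR²·σT_eq⁴, so T_eq⁴ = S(1−A)/(4σ).
T_eq = [1.23×10⁴ × 0.84 / (4 × 5.67×10⁻⁸)]^(1/4) = (4.56×10¹⁰)^(1/4) = 462 K.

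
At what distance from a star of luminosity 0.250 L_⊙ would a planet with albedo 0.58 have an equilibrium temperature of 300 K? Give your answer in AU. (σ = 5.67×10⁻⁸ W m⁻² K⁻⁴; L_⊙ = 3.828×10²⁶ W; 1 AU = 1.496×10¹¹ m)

L = 0.250 × 3.828×10²⁶ = 9.57×10²⁵ W.
From T_eq⁴ = L(1−A)/(16πσd²): d = √[L(1−A)/(16πσT_eq⁴)].
d = √[9.57×10²⁵ × 0.42 / (16π × 5.67×10⁻⁸ × (300)⁴)] = 4.17×10¹⁰ m = 0.279 AU.

d ≈ 0.279 AU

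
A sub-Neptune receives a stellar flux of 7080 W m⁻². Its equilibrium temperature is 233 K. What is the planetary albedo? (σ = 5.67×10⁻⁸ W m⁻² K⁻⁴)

A ≈ 0.91

From T_eq⁴ = S(1−A)/(4σ): 1−A = 4σT_eq⁴/S.
1−A = 4 × 5.67×10⁻⁸ × (233)⁴ / 7080 = 0.094.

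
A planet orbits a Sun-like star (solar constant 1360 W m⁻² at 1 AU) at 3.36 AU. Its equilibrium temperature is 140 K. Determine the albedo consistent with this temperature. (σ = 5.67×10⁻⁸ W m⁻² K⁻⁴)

Flux at 3.36 AU: S = 1360/3.36² = 120 W m⁻².
From T_eq⁴ = S(1−A)/(4σ): 1−A = 4σT_eq⁴/S.
1−A = 4 × 5.67×10⁻⁸ × (140)⁴ / 120 = 0.723.

A ≈ 0.28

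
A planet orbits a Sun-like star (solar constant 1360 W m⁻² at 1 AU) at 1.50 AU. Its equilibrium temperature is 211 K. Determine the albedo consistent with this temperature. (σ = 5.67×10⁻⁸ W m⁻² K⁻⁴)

A ≈ 0.26

Flux at 1.50 AU: S = 1360/1.50² = 604 W m⁻².
From T_eq⁴ = S(1−A)/(4σ): 1−A = 4σT_eq⁴/S.
1−A = 4 × 5.67×10⁻⁸ × (211)⁴ / 604 = 0.744.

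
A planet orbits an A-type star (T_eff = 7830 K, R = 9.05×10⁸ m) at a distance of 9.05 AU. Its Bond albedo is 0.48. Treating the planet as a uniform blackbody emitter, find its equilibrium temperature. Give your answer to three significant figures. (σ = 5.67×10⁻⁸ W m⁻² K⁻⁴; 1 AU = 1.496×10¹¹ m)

d = 9.05 AU = 1.35×10¹² m.
L = 4πR_⋆²σT_⋆⁴ = 4π(9.05×10⁸)² × 5.67×10⁻⁸ × (7830)⁴ = 2.19×10²⁷ W.
S = L/(4πd²) = 95.2 W m⁻².
Energy balance: absorbed = emitted ⇒ πR²·S(1−A) = 4πR²·σT_eq⁴, so T_eq⁴ = S(1−A)/(4σ).
T_eq = [95.2 × 0.52 / (4 × 5.67×10⁻⁸)]^(1/4) = (2.18×10⁸)^(1/4) = 122 K.

T_eq ≈ 122 K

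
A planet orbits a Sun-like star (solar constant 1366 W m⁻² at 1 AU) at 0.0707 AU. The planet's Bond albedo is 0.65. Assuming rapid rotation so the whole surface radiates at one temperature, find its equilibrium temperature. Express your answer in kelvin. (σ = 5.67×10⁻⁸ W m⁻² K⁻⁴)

T_eq ≈ 806 K

Flux at 0.0707 AU: S = 1366/0.0707² = 2.73×10⁵ W m⁻².
Energy balance: absorbed = emitted ⇒ πR²·S(1−A) = 4πR²·σT_eq⁴, so T_eq⁴ = S(1−A)/(4σ).
T_eq = [2.73×10⁵ × 0.35 / (4 × 5.67×10⁻⁸)]^(1/4) = (4.22×10¹¹)^(1/4) = 806 K.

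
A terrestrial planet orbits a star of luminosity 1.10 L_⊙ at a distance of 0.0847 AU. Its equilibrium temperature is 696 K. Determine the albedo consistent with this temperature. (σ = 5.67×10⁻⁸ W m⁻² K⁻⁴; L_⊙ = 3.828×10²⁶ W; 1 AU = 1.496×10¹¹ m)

A ≈ 0.74

d = 0.0847 AU = 1.27×10¹⁰ m.
L = 1.10 × 3.828×10²⁶ = 4.21×10²⁶ W.
Flux: S = L/(4πd²) = 4.21×10²⁶/(4π×(1.27×10¹⁰)²) = 2.09×10⁵ W m⁻².
From T_eq⁴ = S(1−A)/(4σ): 1−A = 4σT_eq⁴/S.
1−A = 4 × 5.67×10⁻⁸ × (696)⁴ / 2.09×10⁵ = 0.255.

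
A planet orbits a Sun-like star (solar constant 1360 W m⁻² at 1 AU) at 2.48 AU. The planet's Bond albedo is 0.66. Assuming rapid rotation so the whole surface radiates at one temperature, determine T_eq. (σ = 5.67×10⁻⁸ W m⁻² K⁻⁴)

Flux at 2.48 AU: S = 1360/2.48² = 221 W m⁻².
Energy balance: absorbed = emitted ⇒ πR²·S(1−A) = 4πR²·σT_eq⁴, so T_eq⁴ = S(1−A)/(4σ).
T_eq = [221 × 0.34 / (4 × 5.67×10⁻⁸)]^(1/4) = (3.31×10⁸)^(1/4) = 135 K.

T_eq ≈ 135 K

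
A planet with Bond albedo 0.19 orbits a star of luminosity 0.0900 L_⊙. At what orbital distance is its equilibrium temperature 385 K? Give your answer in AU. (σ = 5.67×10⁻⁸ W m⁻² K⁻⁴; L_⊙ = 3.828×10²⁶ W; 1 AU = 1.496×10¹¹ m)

L = 0.0900 × 3.828×10²⁶ = 3.45×10²⁵ W.
From T_eq⁴ = L(1−A)/(16πσd²): d = √[L(1−A)/(16πσT_eq⁴)].
d = √[3.45×10²⁵ × 0.81 / (16π × 5.67×10⁻⁸ × (385)⁴)] = 2.11×10¹⁰ m = 0.141 AU.

d ≈ 0.141 AU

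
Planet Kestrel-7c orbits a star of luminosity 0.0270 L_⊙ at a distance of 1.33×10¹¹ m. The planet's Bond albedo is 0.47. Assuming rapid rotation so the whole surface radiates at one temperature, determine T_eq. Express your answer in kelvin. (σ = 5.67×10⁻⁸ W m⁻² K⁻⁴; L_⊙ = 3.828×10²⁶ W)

L = 0.0270 × 3.828×10²⁶ = 1.03×10²⁵ W.
Flux: S = L/(4πd²) = 1.03×10²⁵/(4π×(1.33×10¹¹)²) = 46.5 W m⁻².
Energy balance: absorbed = emitted ⇒ πR²·S(1−A) = 4πR²·σT_eq⁴, so T_eq⁴ = S(1−A)/(4σ).
T_eq = [46.5 × 0.53 / (4 × 5.67×10⁻⁸)]^(1/4) = (1.09×10⁸)^(1/4) = 102 K.

T_eq ≈ 102 K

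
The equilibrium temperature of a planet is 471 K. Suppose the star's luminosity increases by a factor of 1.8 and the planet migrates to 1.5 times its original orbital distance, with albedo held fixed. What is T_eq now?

T_eq ≈ 445 K

T_eq ∝ L^(1/4) · d^(−1/2).
T′ = 471 × 1.8^(1/4) / 1.5^(1/2) = 445 K.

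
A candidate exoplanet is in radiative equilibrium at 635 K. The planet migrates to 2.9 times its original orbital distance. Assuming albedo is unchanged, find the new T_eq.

T_eq ≈ 373 K

T_eq ∝ L^(1/4) · d^(−1/2).
T′ = 635 / 2.9^(1/2) = 373 K.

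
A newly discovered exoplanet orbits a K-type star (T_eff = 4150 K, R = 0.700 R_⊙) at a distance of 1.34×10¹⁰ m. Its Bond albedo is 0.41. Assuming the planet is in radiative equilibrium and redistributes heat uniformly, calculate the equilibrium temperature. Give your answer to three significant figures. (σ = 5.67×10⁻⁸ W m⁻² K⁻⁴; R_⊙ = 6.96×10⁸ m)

T_eq ≈ 490 K

R_⋆ = 0.700 × 6.96×10⁸ = 4.87×10⁸ m.
L = 4πR_⋆²σT_⋆⁴ = 4π(4.87×10⁸)² × 5.67×10⁻⁸ × (4150)⁴ = 5.02×10²⁵ W.
S = L/(4πd²) = 2.22×10⁴ W m⁻².
Energy balance: absorbed = emitted ⇒ πR²·S(1−A) = 4πR²·σT_eq⁴, so T_eq⁴ = S(1−A)/(4σ).
T_eq = [2.22×10⁴ × 0.59 / (4 × 5.67×10⁻⁸)]^(1/4) = (5.78×10¹⁰)^(1/4) = 490 K.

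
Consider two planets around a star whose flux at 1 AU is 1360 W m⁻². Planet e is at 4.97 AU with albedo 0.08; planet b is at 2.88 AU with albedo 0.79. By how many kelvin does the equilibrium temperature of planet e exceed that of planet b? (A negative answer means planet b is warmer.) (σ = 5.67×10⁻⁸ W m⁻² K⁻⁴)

T_eq = [S₀(1−A)/(4σd²)]^(1/4), so T ∝ (1−A)^(1/4) / √d.
T₁ = [1360×0.92/(4×5.67×10⁻⁸×4.97²)]^(1/4) = 122.25 K.
T₂ = [1360×0.21/(4×5.67×10⁻⁸×2.88²)]^(1/4) = 111.00 K.

ΔT ≈ 11.2 K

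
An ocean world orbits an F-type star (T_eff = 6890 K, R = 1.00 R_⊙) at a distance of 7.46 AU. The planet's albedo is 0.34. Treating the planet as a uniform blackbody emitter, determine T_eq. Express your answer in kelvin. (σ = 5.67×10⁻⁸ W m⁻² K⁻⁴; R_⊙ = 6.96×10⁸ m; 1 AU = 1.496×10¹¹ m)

T_eq ≈ 110 K

R_⋆ = 1.00 × 6.96×10⁸ = 6.96×10⁸ m.
d = 7.46 AU = 1.12×10¹² m.
L = 4πR_⋆²σT_⋆⁴ = 4π(6.96×10⁸)² × 5.67×10⁻⁸ × (6890)⁴ = 7.78×10²⁶ W.
S = L/(4πd²) = 49.7 W m⁻².
Energy balance: absorbed = emitted ⇒ πR²·S(1−A) = 4πR²·σT_eq⁴, so T_eq⁴ = S(1−A)/(4σ).
T_eq = [49.7 × 0.66 / (4 × 5.67×10⁻⁸)]^(1/4) = (1.45×10⁸)^(1/4) = 110 K.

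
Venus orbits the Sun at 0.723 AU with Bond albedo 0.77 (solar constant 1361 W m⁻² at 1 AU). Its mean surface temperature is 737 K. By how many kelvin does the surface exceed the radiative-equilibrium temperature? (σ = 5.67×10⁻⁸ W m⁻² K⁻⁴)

ΔT ≈ 510.3 K

S = 1361/0.723² = 2604 W m⁻².
T_eq = [S(1−A)/(4σ)]^(1/4) = [2604×0.23/(4×5.67×10⁻⁸)]^(1/4) = 226.7 K.
ΔT = T_surf − T_eq = 737 − 226.7.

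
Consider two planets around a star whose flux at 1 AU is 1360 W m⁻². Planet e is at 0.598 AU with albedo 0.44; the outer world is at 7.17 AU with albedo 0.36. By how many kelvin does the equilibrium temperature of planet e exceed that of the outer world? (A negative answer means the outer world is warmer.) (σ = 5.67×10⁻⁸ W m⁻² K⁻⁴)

T_eq = [S₀(1−A)/(4σd²)]^(1/4), so T ∝ (1−A)^(1/4) / √d.
T₁ = [1360×0.56/(4×5.67×10⁻⁸×0.598²)]^(1/4) = 311.29 K.
T₂ = [1360×0.64/(4×5.67×10⁻⁸×7.17²)]^(1/4) = 92.95 K.

ΔT ≈ 218.3 K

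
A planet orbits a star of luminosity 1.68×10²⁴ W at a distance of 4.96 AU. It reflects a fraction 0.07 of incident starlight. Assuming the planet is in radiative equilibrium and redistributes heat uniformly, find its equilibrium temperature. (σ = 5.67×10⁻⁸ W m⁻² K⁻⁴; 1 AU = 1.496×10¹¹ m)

d = 4.96 AU = 7.42×10¹¹ m.
Flux: S = L/(4πd²) = 1.68×10²⁴/(4π×(7.42×10¹¹)²) = 0.243 W m⁻².
Energy balance: absorbed = emitted ⇒ πR²·S(1−A) = 4πR²·σT_eq⁴, so T_eq⁴ = S(1−A)/(4σ).
T_eq = [0.243 × 0.93 / (4 × 5.67×10⁻⁸)]^(1/4) = (9.96×10⁵)^(1/4) = 31.6 K.

T_eq ≈ 31.6 K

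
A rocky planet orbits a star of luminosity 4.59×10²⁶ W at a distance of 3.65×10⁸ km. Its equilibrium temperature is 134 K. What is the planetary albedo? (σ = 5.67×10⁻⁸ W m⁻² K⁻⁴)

A ≈ 0.73

d = 3.65×10⁸ km = 3.65×10¹¹ m.
Flux: S = L/(4πd²) = 4.59×10²⁶/(4π×(3.65×10¹¹)²) = 274 W m⁻².
From T_eq⁴ = S(1−A)/(4σ): 1−A = 4σT_eq⁴/S.
1−A = 4 × 5.67×10⁻⁸ × (134)⁴ / 274 = 0.267.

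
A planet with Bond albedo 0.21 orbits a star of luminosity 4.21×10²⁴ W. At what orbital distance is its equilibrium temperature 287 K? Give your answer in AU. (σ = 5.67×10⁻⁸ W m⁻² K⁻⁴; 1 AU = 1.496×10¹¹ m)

d ≈ 0.0877 AU

From T_eq⁴ = L(1−A)/(16πσd²): d = √[L(1−A)/(16πσT_eq⁴)].
d = √[4.21×10²⁴ × 0.79 / (16π × 5.67×10⁻⁸ × (287)⁴)] = 1.31×10¹⁰ m = 0.0877 AU.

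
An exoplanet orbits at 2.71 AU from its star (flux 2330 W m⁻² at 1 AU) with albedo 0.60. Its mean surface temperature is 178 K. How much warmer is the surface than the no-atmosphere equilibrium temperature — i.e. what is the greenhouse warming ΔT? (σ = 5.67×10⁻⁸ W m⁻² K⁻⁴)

ΔT ≈ 24.2 K

S = 2330/2.71² = 317.3 W m⁻².
T_eq = [S(1−A)/(4σ)]^(1/4) = [317.3×0.40/(4×5.67×10⁻⁸)]^(1/4) = 153.8 K.
ΔT = T_surf − T_eq = 178 − 153.8.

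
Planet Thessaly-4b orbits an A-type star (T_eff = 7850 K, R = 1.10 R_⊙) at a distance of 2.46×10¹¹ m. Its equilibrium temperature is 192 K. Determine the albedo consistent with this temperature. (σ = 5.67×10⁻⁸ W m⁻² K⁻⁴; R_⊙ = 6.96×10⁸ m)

R_⋆ = 1.10 × 6.96×10⁸ = 7.66×10⁸ m.
L = 4πR_⋆²σT_⋆⁴ = 4π(7.66×10⁸)² × 5.67×10⁻⁸ × (7850)⁴ = 1.59×10²⁷ W.
S = L/(4πd²) = 2090 W m⁻².
From T_eq⁴ = S(1−A)/(4σ): 1−A = 4σT_eq⁴/S.
1−A = 4 × 5.67×10⁻⁸ × (192)⁴ / 2090 = 0.148.

A ≈ 0.85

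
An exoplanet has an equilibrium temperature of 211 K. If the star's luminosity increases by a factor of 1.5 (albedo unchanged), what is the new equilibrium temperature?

T_eq ∝ L^(1/4) · d^(−1/2).
T′ = 211 × 1.5^(1/4) = 234 K.

T_eq ≈ 234 K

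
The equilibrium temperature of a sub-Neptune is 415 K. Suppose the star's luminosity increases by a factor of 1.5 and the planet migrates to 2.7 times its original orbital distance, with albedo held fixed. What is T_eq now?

T_eq ≈ 280 K

T_eq ∝ L^(1/4) · d^(−1/2).
T′ = 415 × 1.5^(1/4) / 2.7^(1/2) = 280 K.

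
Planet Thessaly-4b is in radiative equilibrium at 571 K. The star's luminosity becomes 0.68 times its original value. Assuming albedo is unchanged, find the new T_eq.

T_eq ∝ L^(1/4) · d^(−1/2).
T′ = 571 × 0.68^(1/4) = 519 K.

T_eq ≈ 519 K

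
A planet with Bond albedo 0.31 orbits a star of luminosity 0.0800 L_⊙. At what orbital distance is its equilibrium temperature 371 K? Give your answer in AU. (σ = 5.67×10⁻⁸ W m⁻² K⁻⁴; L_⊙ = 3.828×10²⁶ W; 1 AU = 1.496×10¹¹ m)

d ≈ 0.132 AU

L = 0.0800 × 3.828×10²⁶ = 3.06×10²⁵ W.
From T_eq⁴ = L(1−A)/(16πσd²): d = √[L(1−A)/(16πσT_eq⁴)].
d = √[3.06×10²⁵ × 0.69 / (16π × 5.67×10⁻⁸ × (371)⁴)] = 1.98×10¹⁰ m = 0.132 AU.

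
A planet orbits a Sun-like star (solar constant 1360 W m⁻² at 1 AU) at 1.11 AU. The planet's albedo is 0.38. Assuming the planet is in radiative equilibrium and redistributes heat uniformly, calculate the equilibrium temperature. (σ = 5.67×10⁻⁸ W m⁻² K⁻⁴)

Flux at 1.11 AU: S = 1360/1.11² = 1100 W m⁻².
Energy balance: absorbed = emitted ⇒ πR²·S(1−A) = 4πR²·σT_eq⁴, so T_eq⁴ = S(1−A)/(4σ).
T_eq = [1100 × 0.62 / (4 × 5.67×10⁻⁸)]^(1/4) = (3.02×10⁹)^(1/4) = 234 K.

T_eq ≈ 234 K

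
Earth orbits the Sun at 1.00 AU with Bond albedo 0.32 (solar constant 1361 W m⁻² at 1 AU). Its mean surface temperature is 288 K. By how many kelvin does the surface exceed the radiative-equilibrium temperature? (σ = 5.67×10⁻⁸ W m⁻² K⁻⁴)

ΔT ≈ 35.3 K

S = 1361/1.00² = 1361 W m⁻².
T_eq = [S(1−A)/(4σ)]^(1/4) = [1361×0.68/(4×5.67×10⁻⁸)]^(1/4) = 252.7 K.
ΔT = T_surf − T_eq = 288 − 252.7.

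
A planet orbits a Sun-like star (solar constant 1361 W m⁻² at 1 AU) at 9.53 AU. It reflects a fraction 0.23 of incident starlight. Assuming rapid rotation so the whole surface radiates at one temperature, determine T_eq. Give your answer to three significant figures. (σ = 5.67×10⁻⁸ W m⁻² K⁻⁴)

T_eq ≈ 84.5 K

Flux at 9.53 AU: S = 1361/9.53² = 15.0 W m⁻².
Energy balance: absorbed = emitted ⇒ πR²·S(1−A) = 4πR²·σT_eq⁴, so T_eq⁴ = S(1−A)/(4σ).
T_eq = [15.0 × 0.77 / (4 × 5.67×10⁻⁸)]^(1/4) = (5.09×10⁷)^(1/4) = 84.5 K.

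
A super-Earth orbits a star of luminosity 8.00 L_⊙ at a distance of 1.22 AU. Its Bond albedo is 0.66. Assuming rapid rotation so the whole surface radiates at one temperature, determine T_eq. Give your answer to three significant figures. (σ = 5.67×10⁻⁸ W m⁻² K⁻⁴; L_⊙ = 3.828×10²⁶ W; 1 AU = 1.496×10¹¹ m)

d = 1.22 AU = 1.83×10¹¹ m.
L = 8.00 × 3.828×10²⁶ = 3.06×10²⁷ W.
Flux: S = L/(4πd²) = 3.06×10²⁷/(4π×(1.83×10¹¹)²) = 7320 W m⁻².
Energy balance: absorbed = emitted ⇒ πR²·S(1−A) = 4πR²·σT_eq⁴, so T_eq⁴ = S(1−A)/(4σ).
T_eq = [7320 × 0.34 / (4 × 5.67×10⁻⁸)]^(1/4) = (1.10×10¹⁰)^(1/4) = 324 K.

T_eq ≈ 324 K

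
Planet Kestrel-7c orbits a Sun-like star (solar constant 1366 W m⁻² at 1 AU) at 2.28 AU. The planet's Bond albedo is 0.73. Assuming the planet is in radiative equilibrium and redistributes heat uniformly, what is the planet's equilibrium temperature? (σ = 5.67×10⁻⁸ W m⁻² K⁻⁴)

Flux at 2.28 AU: S = 1366/2.28² = 263 W m⁻².
Energy balance: absorbed = emitted ⇒ πR²·S(1−A) = 4πR²·σT_eq⁴, so T_eq⁴ = S(1−A)/(4σ).
T_eq = [263 × 0.27 / (4 × 5.67×10⁻⁸)]^(1/4) = (3.13×10⁸)^(1/4) = 133 K.

T_eq ≈ 133 K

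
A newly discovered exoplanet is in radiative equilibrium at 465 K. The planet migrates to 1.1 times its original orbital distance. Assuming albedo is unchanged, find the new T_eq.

T_eq ∝ L^(1/4) · d^(−1/2).
T′ = 465 / 1.1^(1/2) = 443 K.

T_eq ≈ 443 K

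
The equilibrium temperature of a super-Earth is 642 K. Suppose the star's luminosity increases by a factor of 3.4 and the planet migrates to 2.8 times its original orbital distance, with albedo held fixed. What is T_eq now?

T_eq ∝ L^(1/4) · d^(−1/2).
T′ = 642 × 3.4^(1/4) / 2.8^(1/2) = 521 K.

T_eq ≈ 521 K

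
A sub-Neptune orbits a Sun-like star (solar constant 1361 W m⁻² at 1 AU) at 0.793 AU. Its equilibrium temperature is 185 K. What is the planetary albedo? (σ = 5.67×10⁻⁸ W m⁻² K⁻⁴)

A ≈ 0.88

Flux at 0.793 AU: S = 1361/0.793² = 2160 W m⁻².
From T_eq⁴ = S(1−A)/(4σ): 1−A = 4σT_eq⁴/S.
1−A = 4 × 5.67×10⁻⁸ × (185)⁴ / 2160 = 0.123.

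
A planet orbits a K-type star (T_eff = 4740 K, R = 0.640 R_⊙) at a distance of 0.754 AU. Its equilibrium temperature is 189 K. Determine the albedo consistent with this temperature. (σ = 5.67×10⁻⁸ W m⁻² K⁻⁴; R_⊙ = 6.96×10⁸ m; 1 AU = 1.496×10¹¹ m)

R_⋆ = 0.640 × 6.96×10⁸ = 4.45×10⁸ m.
d = 0.754 AU = 1.13×10¹¹ m.
L = 4πR_⋆²σT_⋆⁴ = 4π(4.45×10⁸)² × 5.67×10⁻⁸ × (4740)⁴ = 7.14×10²⁵ W.
S = L/(4πd²) = 446 W m⁻².
From T_eq⁴ = S(1−A)/(4σ): 1−A = 4σT_eq⁴/S.
1−A = 4 × 5.67×10⁻⁸ × (189)⁴ / 446 = 0.648.

A ≈ 0.35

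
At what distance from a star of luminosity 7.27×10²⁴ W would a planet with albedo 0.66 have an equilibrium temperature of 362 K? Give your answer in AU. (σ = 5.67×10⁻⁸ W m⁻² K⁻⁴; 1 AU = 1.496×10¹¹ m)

d ≈ 0.0475 AU

From T_eq⁴ = L(1−A)/(16πσd²): d = √[L(1−A)/(16πσT_eq⁴)].
d = √[7.27×10²⁴ × 0.34 / (16π × 5.67×10⁻⁸ × (362)⁴)] = 7.11×10⁹ m = 0.0475 AU.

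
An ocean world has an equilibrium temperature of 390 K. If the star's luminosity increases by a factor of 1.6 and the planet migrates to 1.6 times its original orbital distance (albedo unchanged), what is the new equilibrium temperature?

T_eq ∝ L^(1/4) · d^(−1/2).
T′ = 390 × 1.6^(1/4) / 1.6^(1/2) = 347 K.

T_eq ≈ 347 K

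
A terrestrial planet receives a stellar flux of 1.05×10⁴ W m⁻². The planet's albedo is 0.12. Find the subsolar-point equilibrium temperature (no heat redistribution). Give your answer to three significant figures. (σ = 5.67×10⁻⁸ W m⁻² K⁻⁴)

At the subsolar point the surface absorbs S(1−A) and emits σT⁴ per unit area — no factor of 4, since only the local patch is in balance.
T = [1.05×10⁴ × 0.88 / 5.67×10⁻⁸]^(1/4) = (1.63×10¹¹)^(1/4) = 635 K.

T_ss ≈ 635 K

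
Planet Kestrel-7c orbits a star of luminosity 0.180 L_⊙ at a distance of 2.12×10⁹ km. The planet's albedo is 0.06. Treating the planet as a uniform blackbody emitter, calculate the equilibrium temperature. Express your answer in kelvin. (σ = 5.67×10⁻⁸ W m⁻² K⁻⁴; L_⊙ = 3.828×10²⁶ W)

T_eq ≈ 47.4 K

d = 2.12×10⁹ km = 2.12×10¹² m.
L = 0.180 × 3.828×10²⁶ = 6.89×10²⁵ W.
Flux: S = L/(4πd²) = 6.89×10²⁵/(4π×(2.12×10¹²)²) = 1.22 W m⁻².
Energy balance: absorbed = emitted ⇒ πR²·S(1−A) = 4πR²·σT_eq⁴, so T_eq⁴ = S(1−A)/(4σ).
T_eq = [1.22 × 0.94 / (4 × 5.67×10⁻⁸)]^(1/4) = (5.06×10⁶)^(1/4) = 47.4 K.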